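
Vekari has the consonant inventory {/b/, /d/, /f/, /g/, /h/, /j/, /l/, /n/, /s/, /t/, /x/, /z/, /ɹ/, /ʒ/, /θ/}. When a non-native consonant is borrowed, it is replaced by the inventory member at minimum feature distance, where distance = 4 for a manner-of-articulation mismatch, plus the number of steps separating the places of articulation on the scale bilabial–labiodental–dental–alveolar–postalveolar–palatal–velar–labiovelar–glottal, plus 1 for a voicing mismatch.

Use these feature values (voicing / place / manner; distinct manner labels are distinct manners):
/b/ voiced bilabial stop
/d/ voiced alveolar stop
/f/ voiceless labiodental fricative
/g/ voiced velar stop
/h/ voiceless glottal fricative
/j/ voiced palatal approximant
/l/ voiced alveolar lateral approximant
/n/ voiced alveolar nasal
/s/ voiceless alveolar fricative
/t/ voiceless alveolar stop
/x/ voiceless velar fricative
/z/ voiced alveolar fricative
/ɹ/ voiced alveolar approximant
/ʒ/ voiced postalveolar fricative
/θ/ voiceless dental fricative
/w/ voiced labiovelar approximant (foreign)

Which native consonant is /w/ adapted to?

j

/j/ is closest: same manner (approximant), place distance 2 (labiovelar→palatal), same voicing; total 2. Next closest is /ɹ/ at distance 4.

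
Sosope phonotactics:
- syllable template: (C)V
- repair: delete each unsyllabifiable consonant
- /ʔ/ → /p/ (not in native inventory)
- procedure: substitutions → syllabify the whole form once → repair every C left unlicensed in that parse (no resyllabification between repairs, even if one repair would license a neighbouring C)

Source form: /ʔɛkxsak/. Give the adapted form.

Substitution: /ʔ/ → /p/, giving /pɛkxsak/.
Syllabifying with onset maximization leaves /k/, /x/, /k/ stranded (no codas are permitted; onsets are limited to one consonant).
Deletion applies to /k/, /x/, /k/.

pɛsa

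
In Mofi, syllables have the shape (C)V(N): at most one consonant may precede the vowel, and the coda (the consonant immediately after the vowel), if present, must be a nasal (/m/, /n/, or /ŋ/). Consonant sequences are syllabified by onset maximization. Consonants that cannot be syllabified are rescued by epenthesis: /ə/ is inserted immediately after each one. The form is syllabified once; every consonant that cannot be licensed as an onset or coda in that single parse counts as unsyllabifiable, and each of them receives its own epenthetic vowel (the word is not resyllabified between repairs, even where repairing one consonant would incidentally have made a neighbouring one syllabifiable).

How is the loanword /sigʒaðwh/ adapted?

Syllabifying with onset maximization leaves /g/, /ð/, /w/, /h/ stranded (only a nasal (/m/, /n/, or /ŋ/) is licensed in coda position; onsets are limited to one consonant).
Inserting the epenthetic vowel yields /g/ → /gə/, /ð/ → /ðə/, /w/ → /wə/, /h/ → /hə/.

sigəʒaðəwəhə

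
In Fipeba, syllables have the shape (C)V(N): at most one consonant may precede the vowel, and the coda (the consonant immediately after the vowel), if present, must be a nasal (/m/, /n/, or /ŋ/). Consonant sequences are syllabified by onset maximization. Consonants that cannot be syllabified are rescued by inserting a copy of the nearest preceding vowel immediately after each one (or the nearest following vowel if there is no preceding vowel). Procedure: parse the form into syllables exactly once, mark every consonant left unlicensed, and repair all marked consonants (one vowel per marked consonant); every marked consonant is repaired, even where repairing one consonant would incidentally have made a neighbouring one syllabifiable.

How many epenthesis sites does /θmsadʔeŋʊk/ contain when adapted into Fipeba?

The unsyllabifiable consonants are /θ/, /m/, /d/, /k/; each receives one epenthetic vowel.

4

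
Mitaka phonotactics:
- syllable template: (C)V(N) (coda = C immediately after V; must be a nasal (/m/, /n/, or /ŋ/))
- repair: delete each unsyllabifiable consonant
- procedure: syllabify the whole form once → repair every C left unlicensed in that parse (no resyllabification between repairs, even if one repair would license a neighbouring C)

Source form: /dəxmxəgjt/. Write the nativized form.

dəxə

Under (C)V(N), the unsyllabifiable consonants are /x/, /m/, /g/, /j/, /t/ (only a nasal (/m/, /n/, or /ŋ/) is licensed in coda position; onsets are limited to one consonant).
Deleting the stranded consonants removes /x/, /m/, /g/, /j/, /t/.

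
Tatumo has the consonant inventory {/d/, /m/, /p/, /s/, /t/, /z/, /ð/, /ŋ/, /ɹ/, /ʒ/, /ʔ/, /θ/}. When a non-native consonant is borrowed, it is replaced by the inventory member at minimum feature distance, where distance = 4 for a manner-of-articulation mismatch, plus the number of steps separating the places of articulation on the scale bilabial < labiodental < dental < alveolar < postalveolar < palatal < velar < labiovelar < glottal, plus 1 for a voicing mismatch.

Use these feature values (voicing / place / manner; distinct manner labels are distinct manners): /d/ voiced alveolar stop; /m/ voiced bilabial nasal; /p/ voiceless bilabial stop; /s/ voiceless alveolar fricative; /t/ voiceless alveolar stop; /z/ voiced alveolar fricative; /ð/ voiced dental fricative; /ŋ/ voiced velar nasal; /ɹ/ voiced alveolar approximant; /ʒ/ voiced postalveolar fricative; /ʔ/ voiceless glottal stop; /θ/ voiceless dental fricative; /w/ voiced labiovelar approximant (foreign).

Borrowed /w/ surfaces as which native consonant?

ɹ

/ɹ/ is closest: same manner (approximant), place distance 4 (labiovelar→alveolar), same voicing; total 4. Next closest is /ŋ/ at distance 5.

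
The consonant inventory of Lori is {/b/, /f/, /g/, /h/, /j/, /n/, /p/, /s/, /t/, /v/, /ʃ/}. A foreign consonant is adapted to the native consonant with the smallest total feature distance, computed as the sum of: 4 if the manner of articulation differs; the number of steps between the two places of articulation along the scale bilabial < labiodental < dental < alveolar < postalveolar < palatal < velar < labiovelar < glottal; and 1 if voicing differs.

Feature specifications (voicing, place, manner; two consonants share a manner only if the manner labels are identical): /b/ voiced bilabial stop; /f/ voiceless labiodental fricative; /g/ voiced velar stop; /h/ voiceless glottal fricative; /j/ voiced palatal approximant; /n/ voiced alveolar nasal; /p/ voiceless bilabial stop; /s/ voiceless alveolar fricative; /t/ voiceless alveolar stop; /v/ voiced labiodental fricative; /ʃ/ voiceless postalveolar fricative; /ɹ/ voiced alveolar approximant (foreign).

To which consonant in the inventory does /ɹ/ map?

j

/j/ is closest: same manner (approximant), place distance 2 (alveolar→palatal), same voicing; total 2. Next closest is /n/ at distance 4.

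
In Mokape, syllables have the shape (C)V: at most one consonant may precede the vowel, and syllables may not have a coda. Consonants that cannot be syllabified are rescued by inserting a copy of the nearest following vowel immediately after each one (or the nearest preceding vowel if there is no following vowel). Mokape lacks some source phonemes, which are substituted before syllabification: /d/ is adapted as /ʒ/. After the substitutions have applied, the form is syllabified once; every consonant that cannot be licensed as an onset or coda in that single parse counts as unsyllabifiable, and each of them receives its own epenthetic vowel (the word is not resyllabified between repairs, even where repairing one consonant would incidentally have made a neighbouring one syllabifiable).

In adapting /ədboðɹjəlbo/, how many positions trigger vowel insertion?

After substitution the input is /əʒboðɹjəlbo/.
The unsyllabifiable consonants are /ʒ/, /ð/, /ɹ/, /l/; each receives one epenthetic vowel.

4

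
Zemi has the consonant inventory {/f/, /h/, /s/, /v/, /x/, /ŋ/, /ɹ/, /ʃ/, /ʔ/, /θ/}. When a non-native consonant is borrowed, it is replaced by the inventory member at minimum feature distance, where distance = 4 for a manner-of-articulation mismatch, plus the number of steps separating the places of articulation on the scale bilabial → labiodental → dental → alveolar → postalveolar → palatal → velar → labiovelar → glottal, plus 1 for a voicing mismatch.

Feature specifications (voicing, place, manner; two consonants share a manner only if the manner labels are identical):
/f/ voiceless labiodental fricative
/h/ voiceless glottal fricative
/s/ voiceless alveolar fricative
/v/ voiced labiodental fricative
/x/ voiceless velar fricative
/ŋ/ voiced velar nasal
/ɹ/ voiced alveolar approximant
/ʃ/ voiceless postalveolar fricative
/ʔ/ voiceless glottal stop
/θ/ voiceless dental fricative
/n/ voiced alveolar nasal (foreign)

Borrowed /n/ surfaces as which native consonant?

ŋ

/ŋ/ is closest: same manner (nasal), place distance 3 (alveolar→velar), same voicing; total 3. Next closest is /ɹ/ at distance 4.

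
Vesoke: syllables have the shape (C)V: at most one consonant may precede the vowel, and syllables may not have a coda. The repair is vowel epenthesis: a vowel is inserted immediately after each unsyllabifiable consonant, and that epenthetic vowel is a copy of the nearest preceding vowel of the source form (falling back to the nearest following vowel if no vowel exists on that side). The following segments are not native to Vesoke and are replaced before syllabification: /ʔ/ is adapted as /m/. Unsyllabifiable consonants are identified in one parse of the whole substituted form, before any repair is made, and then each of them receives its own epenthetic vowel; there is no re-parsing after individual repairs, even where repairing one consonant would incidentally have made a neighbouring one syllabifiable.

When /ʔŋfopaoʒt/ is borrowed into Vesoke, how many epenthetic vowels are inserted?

4

After substitution the input is /mŋfopaoʒt/.
The unsyllabifiable consonants are /m/, /ŋ/, /ʒ/, /t/; each receives one epenthetic vowel.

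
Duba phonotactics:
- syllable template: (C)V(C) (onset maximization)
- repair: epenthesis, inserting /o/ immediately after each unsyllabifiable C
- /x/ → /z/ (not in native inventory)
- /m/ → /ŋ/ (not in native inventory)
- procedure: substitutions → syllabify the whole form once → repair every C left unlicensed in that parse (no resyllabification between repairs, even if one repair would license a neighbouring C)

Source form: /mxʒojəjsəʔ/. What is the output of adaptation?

ŋozoʒojəjsəʔ

Substitution: /m/ → /ŋ/, /x/ → /z/, giving /ŋzʒojəjsəʔ/.
Under (C)V(C), the unsyllabifiable consonants are /ŋ/, /z/ (at most one coda consonant is licensed; onsets are limited to one consonant).
Each unlicensed consonant becomes the onset of a new syllable: /ŋ/ → /ŋo/, /z/ → /zo/.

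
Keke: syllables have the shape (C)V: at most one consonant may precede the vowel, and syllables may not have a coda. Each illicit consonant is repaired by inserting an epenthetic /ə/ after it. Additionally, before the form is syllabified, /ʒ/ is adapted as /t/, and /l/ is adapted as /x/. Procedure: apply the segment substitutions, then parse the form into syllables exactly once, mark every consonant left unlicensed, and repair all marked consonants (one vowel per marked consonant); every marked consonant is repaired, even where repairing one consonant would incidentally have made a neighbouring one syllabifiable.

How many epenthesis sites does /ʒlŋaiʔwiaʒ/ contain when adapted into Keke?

After substitution the input is /txŋaiʔwiat/.
The unsyllabifiable consonants are /t/, /x/, /ʔ/, /t/; each receives one epenthetic vowel.

4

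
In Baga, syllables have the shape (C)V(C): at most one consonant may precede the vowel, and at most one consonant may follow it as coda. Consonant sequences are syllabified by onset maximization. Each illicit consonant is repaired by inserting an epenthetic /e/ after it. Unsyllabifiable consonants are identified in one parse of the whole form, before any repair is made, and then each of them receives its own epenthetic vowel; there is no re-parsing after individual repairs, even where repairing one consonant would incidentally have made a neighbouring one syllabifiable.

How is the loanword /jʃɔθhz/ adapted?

The consonants /j/, /h/, /z/ cannot be parsed into a legal (C)V(C) syllable (at most one coda consonant is licensed; onsets are limited to one consonant).
Each unlicensed consonant becomes the onset of a new syllable: /j/ → /je/, /h/ → /he/, /z/ → /ze/.

jeʃɔθheze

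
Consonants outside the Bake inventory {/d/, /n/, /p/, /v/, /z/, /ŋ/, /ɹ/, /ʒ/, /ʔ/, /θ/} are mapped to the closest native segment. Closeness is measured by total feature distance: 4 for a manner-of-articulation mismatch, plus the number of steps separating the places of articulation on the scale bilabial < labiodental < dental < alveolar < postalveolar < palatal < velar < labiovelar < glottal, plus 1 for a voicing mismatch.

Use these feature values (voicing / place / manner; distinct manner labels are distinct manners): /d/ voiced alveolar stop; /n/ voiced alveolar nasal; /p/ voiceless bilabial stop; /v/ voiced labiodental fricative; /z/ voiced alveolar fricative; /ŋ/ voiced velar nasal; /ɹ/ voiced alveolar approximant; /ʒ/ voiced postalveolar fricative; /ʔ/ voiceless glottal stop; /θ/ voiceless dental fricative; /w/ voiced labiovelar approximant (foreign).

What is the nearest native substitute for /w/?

/ɹ/ is closest: same manner (approximant), place distance 4 (labiovelar→alveolar), same voicing; total 4. Next closest is /ŋ/ at distance 5.

ɹ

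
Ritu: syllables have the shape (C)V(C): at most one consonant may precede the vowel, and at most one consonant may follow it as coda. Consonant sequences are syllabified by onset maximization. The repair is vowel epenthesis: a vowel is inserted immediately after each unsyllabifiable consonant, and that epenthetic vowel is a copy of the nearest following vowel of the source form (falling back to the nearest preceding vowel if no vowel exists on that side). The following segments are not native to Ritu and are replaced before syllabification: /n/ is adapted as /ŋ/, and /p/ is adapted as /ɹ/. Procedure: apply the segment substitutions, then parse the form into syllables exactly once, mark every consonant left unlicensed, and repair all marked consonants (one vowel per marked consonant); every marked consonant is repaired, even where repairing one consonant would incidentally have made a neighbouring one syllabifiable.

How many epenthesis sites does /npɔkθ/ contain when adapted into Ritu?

After substitution the input is /ŋɹɔkθ/.
The unsyllabifiable consonants are /ŋ/, /θ/; each receives one epenthetic vowel.

2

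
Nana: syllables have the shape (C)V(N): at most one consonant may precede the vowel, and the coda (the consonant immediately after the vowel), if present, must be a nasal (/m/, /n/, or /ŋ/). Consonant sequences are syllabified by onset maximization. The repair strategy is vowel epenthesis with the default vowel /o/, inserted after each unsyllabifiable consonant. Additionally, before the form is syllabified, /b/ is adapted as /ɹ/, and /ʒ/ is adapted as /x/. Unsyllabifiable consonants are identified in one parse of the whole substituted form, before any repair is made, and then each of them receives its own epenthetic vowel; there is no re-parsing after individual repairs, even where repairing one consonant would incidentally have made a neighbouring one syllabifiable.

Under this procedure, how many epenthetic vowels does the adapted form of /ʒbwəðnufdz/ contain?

6

After substitution the input is /xɹwəðnufdz/.
The unsyllabifiable consonants are /x/, /ɹ/, /ð/, /f/, /d/, /z/; each receives one epenthetic vowel.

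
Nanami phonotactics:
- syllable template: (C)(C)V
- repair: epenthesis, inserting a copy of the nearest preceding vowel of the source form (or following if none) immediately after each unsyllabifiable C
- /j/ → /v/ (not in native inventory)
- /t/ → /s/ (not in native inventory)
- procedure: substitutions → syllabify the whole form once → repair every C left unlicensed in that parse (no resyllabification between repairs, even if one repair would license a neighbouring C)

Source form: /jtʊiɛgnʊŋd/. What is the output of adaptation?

Substitution: /j/ → /v/, /t/ → /s/, giving /vsʊiɛgnʊŋd/.
The consonants /ŋ/, /d/ cannot be parsed into a legal (C)(C)V syllable (no codas are permitted; onsets may contain at most 2 consonants).
Inserting the epenthetic vowel yields /ŋ/ → /ŋʊ/, /d/ → /dʊ/.

vsʊiɛgnʊŋʊdʊ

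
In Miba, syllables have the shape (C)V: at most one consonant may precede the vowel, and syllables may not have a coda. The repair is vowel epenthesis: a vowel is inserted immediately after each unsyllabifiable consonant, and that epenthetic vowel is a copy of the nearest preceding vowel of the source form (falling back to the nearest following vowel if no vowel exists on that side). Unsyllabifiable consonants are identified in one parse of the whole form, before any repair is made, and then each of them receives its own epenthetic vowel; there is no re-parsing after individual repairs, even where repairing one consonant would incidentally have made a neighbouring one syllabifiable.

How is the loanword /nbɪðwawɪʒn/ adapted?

nɪbɪðɪwawɪʒɪnɪ

Under (C)V, the unsyllabifiable consonants are /n/, /ð/, /ʒ/, /n/ (no codas are permitted; onsets are limited to one consonant).
Each unlicensed consonant becomes the onset of a new syllable: /n/ → /nɪ/, /ð/ → /ðɪ/, /ʒ/ → /ʒɪ/, /n/ → /nɪ/.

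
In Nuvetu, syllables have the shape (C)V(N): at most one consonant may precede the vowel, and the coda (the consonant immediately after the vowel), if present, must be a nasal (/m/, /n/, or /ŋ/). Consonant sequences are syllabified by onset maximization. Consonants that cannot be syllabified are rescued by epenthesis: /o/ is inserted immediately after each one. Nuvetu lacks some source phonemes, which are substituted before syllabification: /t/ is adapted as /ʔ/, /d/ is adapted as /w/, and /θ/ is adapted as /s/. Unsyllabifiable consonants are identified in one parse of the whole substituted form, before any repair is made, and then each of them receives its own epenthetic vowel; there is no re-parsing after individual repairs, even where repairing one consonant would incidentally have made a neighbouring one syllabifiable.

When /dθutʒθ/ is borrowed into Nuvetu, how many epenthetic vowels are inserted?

After substitution the input is /wsuʔʒs/.
The unsyllabifiable consonants are /w/, /ʔ/, /ʒ/, /s/; each receives one epenthetic vowel.

4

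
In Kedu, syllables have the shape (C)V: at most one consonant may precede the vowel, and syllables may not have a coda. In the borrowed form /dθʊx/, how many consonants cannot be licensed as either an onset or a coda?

Under (C)V, the unsyllabifiable consonants are /d/, /x/ (no codas are permitted; onsets are limited to one consonant).

2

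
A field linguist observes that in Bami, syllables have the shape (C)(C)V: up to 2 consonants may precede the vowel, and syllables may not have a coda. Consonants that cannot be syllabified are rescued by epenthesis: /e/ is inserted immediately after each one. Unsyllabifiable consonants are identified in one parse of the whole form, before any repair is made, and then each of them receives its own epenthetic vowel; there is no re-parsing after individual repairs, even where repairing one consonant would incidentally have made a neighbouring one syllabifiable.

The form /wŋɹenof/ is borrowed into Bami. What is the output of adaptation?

Syllabifying with onset maximization leaves /w/, /f/ stranded (no codas are permitted; onsets may contain at most 2 consonants).
Epenthesis after each stranded consonant: /w/ → /we/, /f/ → /fe/.

weŋɹenofe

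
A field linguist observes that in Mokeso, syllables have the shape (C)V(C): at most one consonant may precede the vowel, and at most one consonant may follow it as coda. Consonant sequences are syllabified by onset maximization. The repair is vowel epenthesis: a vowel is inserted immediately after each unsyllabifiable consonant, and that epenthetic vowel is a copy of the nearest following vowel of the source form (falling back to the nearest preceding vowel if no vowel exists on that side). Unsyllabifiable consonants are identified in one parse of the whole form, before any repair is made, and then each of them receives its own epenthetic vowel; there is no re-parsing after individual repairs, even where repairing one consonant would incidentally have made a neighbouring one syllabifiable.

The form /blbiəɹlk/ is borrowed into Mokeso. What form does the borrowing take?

bilibiəɹləkə

Syllabifying with onset maximization leaves /b/, /l/, /l/, /k/ stranded (at most one coda consonant is licensed; onsets are limited to one consonant).
Each unlicensed consonant becomes the onset of a new syllable: /b/ → /bi/, /l/ → /li/, /l/ → /lə/, /k/ → /kə/.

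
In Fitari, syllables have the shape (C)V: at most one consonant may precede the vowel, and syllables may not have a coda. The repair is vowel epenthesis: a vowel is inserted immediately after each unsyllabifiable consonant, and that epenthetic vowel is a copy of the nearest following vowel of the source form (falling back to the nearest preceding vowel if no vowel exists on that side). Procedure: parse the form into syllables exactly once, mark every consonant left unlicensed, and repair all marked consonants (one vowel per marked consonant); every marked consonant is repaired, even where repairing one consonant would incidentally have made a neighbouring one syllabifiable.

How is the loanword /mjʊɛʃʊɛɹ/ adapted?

mʊjʊɛʃʊɛɹɛ

Under (C)V, the unsyllabifiable consonants are /m/, /ɹ/ (no codas are permitted; onsets are limited to one consonant).
Epenthesis after each stranded consonant: /m/ → /mʊ/, /ɹ/ → /ɹɛ/.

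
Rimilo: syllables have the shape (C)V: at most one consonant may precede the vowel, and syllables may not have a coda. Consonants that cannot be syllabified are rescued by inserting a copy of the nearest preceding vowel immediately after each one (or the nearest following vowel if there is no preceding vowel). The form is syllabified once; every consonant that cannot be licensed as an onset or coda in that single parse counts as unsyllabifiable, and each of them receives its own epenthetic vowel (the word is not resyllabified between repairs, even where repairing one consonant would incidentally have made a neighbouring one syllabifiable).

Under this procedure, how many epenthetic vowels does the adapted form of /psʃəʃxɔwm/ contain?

5

The unsyllabifiable consonants are /p/, /s/, /ʃ/, /w/, /m/; each receives one epenthetic vowel.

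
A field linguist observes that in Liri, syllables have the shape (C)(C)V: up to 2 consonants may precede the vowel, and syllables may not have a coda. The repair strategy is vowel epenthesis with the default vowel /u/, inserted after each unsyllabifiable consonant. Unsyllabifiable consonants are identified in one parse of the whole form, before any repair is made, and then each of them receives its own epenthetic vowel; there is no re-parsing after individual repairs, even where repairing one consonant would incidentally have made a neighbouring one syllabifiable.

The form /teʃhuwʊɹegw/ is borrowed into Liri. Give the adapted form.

teʃhuwʊɹeguwu

Syllabifying with onset maximization leaves /g/, /w/ stranded (no codas are permitted; onsets may contain at most 2 consonants).
Epenthesis after each stranded consonant: /g/ → /gu/, /w/ → /wu/.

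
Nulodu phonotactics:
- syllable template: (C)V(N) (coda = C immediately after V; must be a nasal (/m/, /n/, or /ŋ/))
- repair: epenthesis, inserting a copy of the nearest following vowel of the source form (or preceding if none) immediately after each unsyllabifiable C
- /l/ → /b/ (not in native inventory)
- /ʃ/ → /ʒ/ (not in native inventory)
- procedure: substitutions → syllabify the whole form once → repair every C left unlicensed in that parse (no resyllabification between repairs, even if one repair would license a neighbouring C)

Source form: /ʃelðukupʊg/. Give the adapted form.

ʒebuðukupʊgʊ

Substitution: /ʃ/ → /ʒ/, /l/ → /b/, giving /ʒebðukupʊg/.
Syllabifying with onset maximization leaves /b/, /g/ stranded (only a nasal (/m/, /n/, or /ŋ/) is licensed in coda position; onsets are limited to one consonant).
Each unlicensed consonant becomes the onset of a new syllable: /b/ → /bu/, /g/ → /gʊ/.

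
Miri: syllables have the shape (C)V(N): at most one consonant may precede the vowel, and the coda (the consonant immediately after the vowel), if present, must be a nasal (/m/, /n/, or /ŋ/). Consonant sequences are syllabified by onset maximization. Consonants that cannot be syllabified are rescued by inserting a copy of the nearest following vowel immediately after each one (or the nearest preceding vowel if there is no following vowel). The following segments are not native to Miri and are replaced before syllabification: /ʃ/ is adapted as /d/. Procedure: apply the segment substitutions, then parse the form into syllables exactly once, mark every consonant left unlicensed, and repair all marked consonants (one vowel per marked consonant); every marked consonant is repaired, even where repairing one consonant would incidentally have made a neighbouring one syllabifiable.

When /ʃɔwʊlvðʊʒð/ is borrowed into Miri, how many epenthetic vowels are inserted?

After substitution the input is /dɔwʊlvðʊʒð/.
The unsyllabifiable consonants are /l/, /v/, /ʒ/, /ð/; each receives one epenthetic vowel.

4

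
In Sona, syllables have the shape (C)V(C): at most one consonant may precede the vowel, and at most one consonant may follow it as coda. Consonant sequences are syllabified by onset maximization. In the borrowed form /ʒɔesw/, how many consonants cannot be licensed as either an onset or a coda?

1

Syllabifying with onset maximization leaves /w/ stranded (at most one coda consonant is licensed; onsets are limited to one consonant).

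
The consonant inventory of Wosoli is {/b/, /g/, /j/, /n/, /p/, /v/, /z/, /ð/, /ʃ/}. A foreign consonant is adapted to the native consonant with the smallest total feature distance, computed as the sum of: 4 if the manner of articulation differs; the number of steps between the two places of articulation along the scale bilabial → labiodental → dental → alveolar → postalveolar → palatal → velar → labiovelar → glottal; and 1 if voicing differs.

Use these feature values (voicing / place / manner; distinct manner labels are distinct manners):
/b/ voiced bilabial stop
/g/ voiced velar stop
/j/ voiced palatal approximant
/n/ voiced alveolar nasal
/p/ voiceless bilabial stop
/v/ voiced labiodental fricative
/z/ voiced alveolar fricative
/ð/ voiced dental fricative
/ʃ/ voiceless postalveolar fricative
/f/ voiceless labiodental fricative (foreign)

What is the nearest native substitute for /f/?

v

/v/ is closest: same manner (fricative), place distance 0 (labiodental→labiodental), voicing differs (+1); total 1. Next closest is /ð/ at distance 2.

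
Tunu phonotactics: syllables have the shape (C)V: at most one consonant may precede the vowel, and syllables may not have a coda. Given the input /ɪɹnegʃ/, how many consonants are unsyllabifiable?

Under (C)V, the unsyllabifiable consonants are /ɹ/, /g/, /ʃ/ (no codas are permitted; onsets are limited to one consonant).

3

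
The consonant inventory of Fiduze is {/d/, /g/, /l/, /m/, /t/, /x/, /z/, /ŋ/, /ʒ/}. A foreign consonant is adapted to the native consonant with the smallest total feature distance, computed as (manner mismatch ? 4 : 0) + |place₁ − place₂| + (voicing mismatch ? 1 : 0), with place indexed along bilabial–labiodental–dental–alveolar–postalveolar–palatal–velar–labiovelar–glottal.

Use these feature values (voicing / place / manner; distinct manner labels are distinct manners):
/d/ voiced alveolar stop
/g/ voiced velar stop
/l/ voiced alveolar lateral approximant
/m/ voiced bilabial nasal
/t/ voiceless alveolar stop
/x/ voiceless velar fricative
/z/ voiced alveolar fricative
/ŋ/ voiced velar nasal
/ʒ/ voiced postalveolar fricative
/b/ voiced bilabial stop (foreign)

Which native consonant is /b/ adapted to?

d

/d/ is closest: same manner (stop), place distance 3 (bilabial→alveolar), same voicing; total 3. Next closest is /m/ at distance 4.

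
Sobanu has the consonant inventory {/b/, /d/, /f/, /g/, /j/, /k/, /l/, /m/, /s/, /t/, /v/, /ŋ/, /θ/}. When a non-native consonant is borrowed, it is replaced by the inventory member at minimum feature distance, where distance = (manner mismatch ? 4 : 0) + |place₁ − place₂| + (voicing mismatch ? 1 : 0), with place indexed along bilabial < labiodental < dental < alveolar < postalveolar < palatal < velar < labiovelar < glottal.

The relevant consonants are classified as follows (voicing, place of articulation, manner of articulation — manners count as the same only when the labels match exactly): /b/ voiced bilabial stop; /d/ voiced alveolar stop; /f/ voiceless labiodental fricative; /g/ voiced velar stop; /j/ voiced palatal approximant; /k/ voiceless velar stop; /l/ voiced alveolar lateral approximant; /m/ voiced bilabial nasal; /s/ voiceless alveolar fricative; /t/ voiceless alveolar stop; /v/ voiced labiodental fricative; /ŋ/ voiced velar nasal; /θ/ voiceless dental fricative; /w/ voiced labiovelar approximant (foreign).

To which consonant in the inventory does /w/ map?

j

/j/ is closest: same manner (approximant), place distance 2 (labiovelar→palatal), same voicing; total 2. Next closest is /g/ at distance 5.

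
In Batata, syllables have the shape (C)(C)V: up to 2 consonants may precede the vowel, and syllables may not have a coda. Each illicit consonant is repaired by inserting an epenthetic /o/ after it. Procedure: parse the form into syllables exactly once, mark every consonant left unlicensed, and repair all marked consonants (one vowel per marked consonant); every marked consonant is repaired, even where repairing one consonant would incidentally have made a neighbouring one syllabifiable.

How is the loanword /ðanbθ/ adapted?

ðanoboθo

Syllabifying with onset maximization leaves /n/, /b/, /θ/ stranded (no codas are permitted; onsets may contain at most 2 consonants).
Each unlicensed consonant becomes the onset of a new syllable: /n/ → /no/, /b/ → /bo/, /θ/ → /θo/.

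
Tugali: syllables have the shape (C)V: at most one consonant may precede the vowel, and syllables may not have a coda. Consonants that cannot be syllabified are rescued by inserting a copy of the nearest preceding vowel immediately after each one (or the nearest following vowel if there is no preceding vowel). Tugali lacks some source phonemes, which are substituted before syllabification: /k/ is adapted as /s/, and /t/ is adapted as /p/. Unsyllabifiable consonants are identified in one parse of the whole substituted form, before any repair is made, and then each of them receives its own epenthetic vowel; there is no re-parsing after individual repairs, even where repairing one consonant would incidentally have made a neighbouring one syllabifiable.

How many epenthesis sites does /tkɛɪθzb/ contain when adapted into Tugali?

After substitution the input is /psɛɪθzb/.
The unsyllabifiable consonants are /p/, /θ/, /z/, /b/; each receives one epenthetic vowel.

4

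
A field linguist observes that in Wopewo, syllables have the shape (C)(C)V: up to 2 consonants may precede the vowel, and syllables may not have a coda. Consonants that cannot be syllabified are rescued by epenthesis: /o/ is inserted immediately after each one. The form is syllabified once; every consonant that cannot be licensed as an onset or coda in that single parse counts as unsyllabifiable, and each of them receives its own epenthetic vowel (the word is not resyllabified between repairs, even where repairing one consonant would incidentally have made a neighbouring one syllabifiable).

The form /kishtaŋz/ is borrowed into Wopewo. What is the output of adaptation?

Syllabifying with onset maximization leaves /s/, /ŋ/, /z/ stranded (no codas are permitted; onsets may contain at most 2 consonants).
Each unlicensed consonant becomes the onset of a new syllable: /s/ → /so/, /ŋ/ → /ŋo/, /z/ → /zo/.

kisohtaŋozo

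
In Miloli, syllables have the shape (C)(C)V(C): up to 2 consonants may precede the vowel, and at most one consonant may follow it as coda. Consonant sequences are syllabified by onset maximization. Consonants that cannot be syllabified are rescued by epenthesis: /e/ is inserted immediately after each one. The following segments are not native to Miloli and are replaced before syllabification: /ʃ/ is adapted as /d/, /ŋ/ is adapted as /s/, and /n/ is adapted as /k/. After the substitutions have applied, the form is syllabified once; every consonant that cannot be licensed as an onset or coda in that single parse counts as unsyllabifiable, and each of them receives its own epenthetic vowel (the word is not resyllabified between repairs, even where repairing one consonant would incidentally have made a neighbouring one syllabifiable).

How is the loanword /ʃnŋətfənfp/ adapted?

Substitution: /ʃ/ → /d/, /n/ → /k/, /ŋ/ → /s/, giving /dksətfəkfp/.
Under (C)(C)V(C), the unsyllabifiable consonants are /d/, /f/, /p/ (at most one coda consonant is licensed; onsets may contain at most 2 consonants).
Epenthesis after each stranded consonant: /d/ → /de/, /f/ → /fe/, /p/ → /pe/.

deksətfəkfepe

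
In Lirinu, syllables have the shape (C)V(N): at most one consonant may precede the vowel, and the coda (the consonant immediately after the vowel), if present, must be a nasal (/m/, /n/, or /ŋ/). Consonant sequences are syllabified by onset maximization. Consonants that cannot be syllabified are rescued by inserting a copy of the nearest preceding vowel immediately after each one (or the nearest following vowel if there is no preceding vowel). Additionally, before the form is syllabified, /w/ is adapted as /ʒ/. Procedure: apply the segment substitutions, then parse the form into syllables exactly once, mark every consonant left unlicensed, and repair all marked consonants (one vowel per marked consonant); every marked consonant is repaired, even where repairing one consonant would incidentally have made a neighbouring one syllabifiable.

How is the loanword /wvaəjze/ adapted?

ʒavaəjəze

Substitution: /w/ → /ʒ/, giving /ʒvaəjze/.
Syllabifying with onset maximization leaves /ʒ/, /j/ stranded (only a nasal (/m/, /n/, or /ŋ/) is licensed in coda position; onsets are limited to one consonant).
Inserting the epenthetic vowel yields /ʒ/ → /ʒa/, /j/ → /jə/.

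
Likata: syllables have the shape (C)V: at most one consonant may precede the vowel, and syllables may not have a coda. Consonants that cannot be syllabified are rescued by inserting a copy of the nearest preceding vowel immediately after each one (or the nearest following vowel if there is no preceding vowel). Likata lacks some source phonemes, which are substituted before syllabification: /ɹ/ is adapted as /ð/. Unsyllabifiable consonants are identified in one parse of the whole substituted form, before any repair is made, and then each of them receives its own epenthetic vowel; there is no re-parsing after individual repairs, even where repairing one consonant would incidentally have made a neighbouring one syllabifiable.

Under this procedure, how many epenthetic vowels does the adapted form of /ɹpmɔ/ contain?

After substitution the input is /ðpmɔ/.
The unsyllabifiable consonants are /ð/, /p/; each receives one epenthetic vowel.

2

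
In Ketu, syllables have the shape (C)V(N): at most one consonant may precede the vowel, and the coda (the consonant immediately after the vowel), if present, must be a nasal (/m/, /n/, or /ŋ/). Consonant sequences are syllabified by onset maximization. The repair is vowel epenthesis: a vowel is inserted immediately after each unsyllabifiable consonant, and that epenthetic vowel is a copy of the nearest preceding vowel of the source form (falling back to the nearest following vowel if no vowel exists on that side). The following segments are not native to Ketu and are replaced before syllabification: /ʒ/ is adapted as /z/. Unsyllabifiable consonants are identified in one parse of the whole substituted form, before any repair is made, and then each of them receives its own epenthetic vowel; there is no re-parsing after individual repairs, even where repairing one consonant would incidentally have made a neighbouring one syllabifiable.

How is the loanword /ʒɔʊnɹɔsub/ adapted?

Substitution: /ʒ/ → /z/, giving /zɔʊnɹɔsub/.
Under (C)V(N), the unsyllabifiable consonants are /b/ (only a nasal (/m/, /n/, or /ŋ/) is licensed in coda position; onsets are limited to one consonant).
Epenthesis after each stranded consonant: /b/ → /bu/.

zɔʊnɹɔsubu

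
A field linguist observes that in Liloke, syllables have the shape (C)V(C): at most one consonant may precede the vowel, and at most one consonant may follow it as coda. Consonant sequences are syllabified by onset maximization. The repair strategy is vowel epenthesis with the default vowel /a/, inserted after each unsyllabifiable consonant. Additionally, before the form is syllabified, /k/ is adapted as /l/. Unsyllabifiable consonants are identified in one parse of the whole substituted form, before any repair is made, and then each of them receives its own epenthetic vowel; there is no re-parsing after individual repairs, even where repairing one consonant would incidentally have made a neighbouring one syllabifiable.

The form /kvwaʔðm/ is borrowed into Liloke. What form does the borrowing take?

lavawaʔðama

Substitution: /k/ → /l/, giving /lvwaʔðm/.
The consonants /l/, /v/, /ð/, /m/ cannot be parsed into a legal (C)V(C) syllable (at most one coda consonant is licensed; onsets are limited to one consonant).
Each unlicensed consonant becomes the onset of a new syllable: /l/ → /la/, /v/ → /va/, /ð/ → /ða/, /m/ → /ma/.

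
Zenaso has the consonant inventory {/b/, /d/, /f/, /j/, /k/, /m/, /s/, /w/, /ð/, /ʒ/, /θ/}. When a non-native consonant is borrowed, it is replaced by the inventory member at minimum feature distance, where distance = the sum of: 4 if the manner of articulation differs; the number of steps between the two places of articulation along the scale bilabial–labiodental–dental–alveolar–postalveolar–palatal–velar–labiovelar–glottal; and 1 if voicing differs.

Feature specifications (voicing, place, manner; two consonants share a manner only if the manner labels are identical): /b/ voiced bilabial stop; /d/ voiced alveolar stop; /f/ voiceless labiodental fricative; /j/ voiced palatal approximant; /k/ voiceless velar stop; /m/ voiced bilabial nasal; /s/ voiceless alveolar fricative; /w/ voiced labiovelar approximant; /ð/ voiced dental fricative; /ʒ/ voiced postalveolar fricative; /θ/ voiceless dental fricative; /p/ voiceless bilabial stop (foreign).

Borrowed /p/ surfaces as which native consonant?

b

/b/ is closest: same manner (stop), place distance 0 (bilabial→bilabial), voicing differs (+1); total 1. Next closest is /d/ at distance 4.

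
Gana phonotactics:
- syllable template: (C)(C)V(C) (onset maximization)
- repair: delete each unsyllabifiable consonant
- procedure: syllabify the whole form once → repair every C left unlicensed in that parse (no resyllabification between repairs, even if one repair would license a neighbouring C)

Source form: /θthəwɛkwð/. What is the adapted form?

thəwɛk

Under (C)(C)V(C), the unsyllabifiable consonants are /θ/, /w/, /ð/ (at most one coda consonant is licensed; onsets may contain at most 2 consonants).
Each unlicensed consonant is deleted: /θ/, /w/, /ð/.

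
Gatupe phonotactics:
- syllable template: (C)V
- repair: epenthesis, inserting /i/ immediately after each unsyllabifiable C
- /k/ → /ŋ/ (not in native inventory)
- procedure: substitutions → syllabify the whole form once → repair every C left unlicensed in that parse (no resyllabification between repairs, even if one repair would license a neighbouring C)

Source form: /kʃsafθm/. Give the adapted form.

Substitution: /k/ → /ŋ/, giving /ŋʃsafθm/.
Syllabifying with onset maximization leaves /ŋ/, /ʃ/, /f/, /θ/, /m/ stranded (no codas are permitted; onsets are limited to one consonant).
Epenthesis after each stranded consonant: /ŋ/ → /ŋi/, /ʃ/ → /ʃi/, /f/ → /fi/, /θ/ → /θi/, /m/ → /mi/.

ŋiʃisafiθimi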